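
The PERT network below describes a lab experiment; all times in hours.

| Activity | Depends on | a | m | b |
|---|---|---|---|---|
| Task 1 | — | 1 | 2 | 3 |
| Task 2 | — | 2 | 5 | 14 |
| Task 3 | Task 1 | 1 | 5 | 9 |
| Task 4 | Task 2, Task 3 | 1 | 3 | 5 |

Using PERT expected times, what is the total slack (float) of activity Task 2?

te_Task 1 = (1 + 4·2 + 3)/6 = 12/6 = 2
te_Task 2 = (2 + 4·5 + 14)/6 = 36/6 = 6
te_Task 3 = (1 + 4·5 + 9)/6 = 30/6 = 5
te_Task 4 = (1 + 4·3 + 5)/6 = 18/6 = 3

Forward pass:
ES_Task 1 = 0; EF_Task 1 = 2
ES_Task 2 = 0; EF_Task 2 = 6
ES_Task 3 = 2; EF_Task 3 = 2+5 = 7
ES_Task 4 = max(EF_Task 2=6, EF_Task 3=7) = 7; EF_Task 4 = 7+3 = 10
Expected project duration μ = 10 hours. Critical path: Task 1 → Task 3 → Task 4.

Backward pass:
LF_Task 4 = 10; LS_Task 4 = 10−3 = 7
LF_Task 3 = LS_Task 4 = 7; LS_Task 3 = 7−5 = 2
LF_Task 2 = LS_Task 4 = 7; LS_Task 2 = 7−6 = 1
LF_Task 1 = LS_Task 3 = 2; LS_Task 1 = 2−2 = 0
Slack_Task 2 = LS_Task 2 − ES_Task 2 = 1 − 0 = 1

1 hours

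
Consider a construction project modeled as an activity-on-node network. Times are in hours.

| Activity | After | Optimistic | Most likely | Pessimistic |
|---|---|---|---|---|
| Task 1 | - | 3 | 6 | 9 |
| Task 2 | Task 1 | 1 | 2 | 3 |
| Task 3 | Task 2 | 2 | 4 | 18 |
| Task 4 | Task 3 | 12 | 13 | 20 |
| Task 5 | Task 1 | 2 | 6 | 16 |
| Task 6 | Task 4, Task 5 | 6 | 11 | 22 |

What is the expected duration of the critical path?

te_Task 1 = (3 + 4·6 + 9)/6 = 36/6 = 6
te_Task 2 = (1 + 4·2 + 3)/6 = 12/6 = 2
te_Task 3 = (2 + 4·4 + 18)/6 = 36/6 = 6
te_Task 4 = (12 + 4·13 + 20)/6 = 84/6 = 14
te_Task 5 = (2 + 4·6 + 16)/6 = 42/6 = 7
te_Task 6 = (6 + 4·11 + 22)/6 = 72/6 = 12

Forward pass:
ES_Task 1 = 0; EF_Task 1 = 6
ES_Task 2 = 6; EF_Task 2 = 6+2 = 8
ES_Task 3 = 8; EF_Task 3 = 8+6 = 14
ES_Task 4 = 14; EF_Task 4 = 14+14 = 28
ES_Task 5 = 6; EF_Task 5 = 6+7 = 13
ES_Task 6 = max(EF_Task 4=28, EF_Task 5=13) = 28; EF_Task 6 = 28+12 = 40
Expected project duration μ = 40 hours. Critical path: Task 1 → Task 2 → Task 3 → Task 4 → Task 6.

40 hours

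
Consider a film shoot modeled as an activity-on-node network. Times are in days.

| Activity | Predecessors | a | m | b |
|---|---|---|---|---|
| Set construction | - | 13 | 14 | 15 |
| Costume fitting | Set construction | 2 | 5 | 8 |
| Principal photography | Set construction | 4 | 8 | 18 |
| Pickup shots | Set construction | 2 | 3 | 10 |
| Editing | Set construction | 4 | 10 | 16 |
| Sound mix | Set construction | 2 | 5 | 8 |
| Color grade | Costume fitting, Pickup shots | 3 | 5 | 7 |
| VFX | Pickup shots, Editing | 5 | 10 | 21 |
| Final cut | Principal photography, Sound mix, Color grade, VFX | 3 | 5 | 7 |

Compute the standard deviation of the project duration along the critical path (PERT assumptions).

te_Set construction = (13 + 4·14 + 15)/6 = 84/6 = 14; σ²_Set construction = ((15−13)/6)² = 0.111
te_Costume fitting = (2 + 4·5 + 8)/6 = 30/6 = 5; σ²_Costume fitting = ((8−2)/6)² = 1.000
te_Principal photography = (4 + 4·8 + 18)/6 = 54/6 = 9; σ²_Principal photography = ((18−4)/6)² = 5.444
te_Pickup shots = (2 + 4·3 + 10)/6 = 24/6 = 4; σ²_Pickup shots = ((10−2)/6)² = 1.778
te_Editing = (4 + 4·10 + 16)/6 = 60/6 = 10; σ²_Editing = ((16−4)/6)² = 4.000
te_Sound mix = (2 + 4·5 + 8)/6 = 30/6 = 5; σ²_Sound mix = ((8−2)/6)² = 1.000
te_Color grade = (3 + 4·5 + 7)/6 = 30/6 = 5; σ²_Color grade = ((7−3)/6)² = 0.444
te_VFX = (5 + 4·10 + 21)/6 = 66/6 = 11; σ²_VFX = ((21−5)/6)² = 7.111
te_Final cut = (3 + 4·5 + 7)/6 = 30/6 = 5; σ²_Final cut = ((7−3)/6)² = 0.444

Forward pass:
ES_Set construction = 0; EF_Set construction = 14
ES_Costume fitting = 14; EF_Costume fitting = 14+5 = 19
ES_Principal photography = 14; EF_Principal photography = 14+9 = 23
ES_Pickup shots = 14; EF_Pickup shots = 14+4 = 18
ES_Editing = 14; EF_Editing = 14+10 = 24
ES_Sound mix = 14; EF_Sound mix = 14+5 = 19
ES_Color grade = max(EF_Costume fitting=19, EF_Pickup shots=18) = 19; EF_Color grade = 19+5 = 24
ES_VFX = max(EF_Pickup shots=18, EF_Editing=24) = 24; EF_VFX = 24+11 = 35
ES_Final cut = max(EF_Principal photography=23, EF_Sound mix=19, EF_Color grade=24, EF_VFX=35) = 35; EF_Final cut = 35+5 = 40
Expected project duration μ = 40 days. Critical path: Set construction → Editing → VFX → Final cut.

Variance along critical path = 0.111 + 4.000 + 7.111 + 0.444 = 11.667
σ = √11.667 = 3.416 days

3.42 days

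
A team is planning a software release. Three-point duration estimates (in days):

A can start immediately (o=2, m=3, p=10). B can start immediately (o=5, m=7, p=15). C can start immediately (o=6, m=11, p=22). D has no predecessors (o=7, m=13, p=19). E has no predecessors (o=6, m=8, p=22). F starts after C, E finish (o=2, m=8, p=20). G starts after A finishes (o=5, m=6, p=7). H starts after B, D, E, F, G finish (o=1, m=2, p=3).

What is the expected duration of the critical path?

23 days

te_A = (2 + 4·3 + 10)/6 = 24/6 = 4
te_B = (5 + 4·7 + 15)/6 = 48/6 = 8
te_C = (6 + 4·11 + 22)/6 = 72/6 = 12
te_D = (7 + 4·13 + 19)/6 = 78/6 = 13
te_E = (6 + 4·8 + 22)/6 = 60/6 = 10
te_F = (2 + 4·8 + 20)/6 = 54/6 = 9
te_G = (5 + 4·6 + 7)/6 = 36/6 = 6
te_H = (1 + 4·2 + 3)/6 = 12/6 = 2

Forward pass:
ES_A = 0; EF_A = 4
ES_B = 0; EF_B = 8
ES_C = 0; EF_C = 12
ES_D = 0; EF_D = 13
ES_E = 0; EF_E = 10
ES_F = max(EF_C=12, EF_E=10) = 12; EF_F = 12+9 = 21
ES_G = 4; EF_G = 4+6 = 10
ES_H = max(EF_B=8, EF_D=13, EF_E=10, EF_F=21, EF_G=10) = 21; EF_H = 21+2 = 23
Expected project duration μ = 23 days. Critical path: C → F → H.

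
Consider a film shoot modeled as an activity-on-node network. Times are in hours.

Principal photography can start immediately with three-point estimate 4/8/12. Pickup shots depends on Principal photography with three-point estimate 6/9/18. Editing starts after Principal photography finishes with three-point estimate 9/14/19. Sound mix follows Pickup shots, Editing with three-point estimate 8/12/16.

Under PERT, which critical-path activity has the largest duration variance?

te_Principal photography = (4 + 4·8 + 12)/6 = 48/6 = 8; σ²_Principal photography = ((12−4)/6)² = 1.778
te_Pickup shots = (6 + 4·9 + 18)/6 = 60/6 = 10; σ²_Pickup shots = ((18−6)/6)² = 4.000
te_Editing = (9 + 4·14 + 19)/6 = 84/6 = 14; σ²_Editing = ((19−9)/6)² = 2.778
te_Sound mix = (8 + 4·12 + 16)/6 = 72/6 = 12; σ²_Sound mix = ((16−8)/6)² = 1.778

Forward pass:
ES_Principal photography = 0; EF_Principal photography = 8
ES_Pickup shots = 8; EF_Pickup shots = 8+10 = 18
ES_Editing = 8; EF_Editing = 8+14 = 22
ES_Sound mix = max(EF_Pickup shots=18, EF_Editing=22) = 22; EF_Sound mix = 22+12 = 34
Expected project duration μ = 34 hours. Critical path: Principal photography → Editing → Sound mix.

Variances on critical path: σ²_Principal photography=1.778, σ²_Editing=2.778, σ²_Sound mix=1.778.
Largest is σ²_Editing = 2.778.

Editing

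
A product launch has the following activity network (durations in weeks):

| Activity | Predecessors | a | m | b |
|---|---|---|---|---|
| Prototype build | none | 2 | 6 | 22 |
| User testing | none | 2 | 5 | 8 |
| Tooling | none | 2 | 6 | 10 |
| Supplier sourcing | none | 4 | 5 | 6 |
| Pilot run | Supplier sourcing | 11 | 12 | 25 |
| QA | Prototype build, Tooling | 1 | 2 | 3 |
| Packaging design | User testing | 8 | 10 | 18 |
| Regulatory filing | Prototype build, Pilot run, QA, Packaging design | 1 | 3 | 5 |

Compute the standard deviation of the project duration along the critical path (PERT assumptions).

2.45 weeks

te_Prototype build = (2 + 4·6 + 22)/6 = 48/6 = 8; σ²_Prototype build = ((22−2)/6)² = 11.111
te_User testing = (2 + 4·5 + 8)/6 = 30/6 = 5; σ²_User testing = ((8−2)/6)² = 1.000
te_Tooling = (2 + 4·6 + 10)/6 = 36/6 = 6; σ²_Tooling = ((10−2)/6)² = 1.778
te_Supplier sourcing = (4 + 4·5 + 6)/6 = 30/6 = 5; σ²_Supplier sourcing = ((6−4)/6)² = 0.111
te_Pilot run = (11 + 4·12 + 25)/6 = 84/6 = 14; σ²_Pilot run = ((25−11)/6)² = 5.444
te_QA = (1 + 4·2 + 3)/6 = 12/6 = 2; σ²_QA = ((3−1)/6)² = 0.111
te_Packaging design = (8 + 4·10 + 18)/6 = 66/6 = 11; σ²_Packaging design = ((18−8)/6)² = 2.778
te_Regulatory filing = (1 + 4·3 + 5)/6 = 18/6 = 3; σ²_Regulatory filing = ((5−1)/6)² = 0.444

Forward pass:
ES_Prototype build = 0; EF_Prototype build = 8
ES_User testing = 0; EF_User testing = 5
ES_Tooling = 0; EF_Tooling = 6
ES_Supplier sourcing = 0; EF_Supplier sourcing = 5
ES_Pilot run = 5; EF_Pilot run = 5+14 = 19
ES_QA = max(EF_Prototype build=8, EF_Tooling=6) = 8; EF_QA = 8+2 = 10
ES_Packaging design = 5; EF_Packaging design = 5+11 = 16
ES_Regulatory filing = max(EF_Prototype build=8, EF_Pilot run=19, EF_QA=10, EF_Packaging design=16) = 19; EF_Regulatory filing = 19+3 = 22
Expected project duration μ = 22 weeks. Critical path: Supplier sourcing → Pilot run → Regulatory filing.

Variance along critical path = 0.111 + 5.444 + 0.444 = 6.000
σ = √6.000 = 2.449 weeks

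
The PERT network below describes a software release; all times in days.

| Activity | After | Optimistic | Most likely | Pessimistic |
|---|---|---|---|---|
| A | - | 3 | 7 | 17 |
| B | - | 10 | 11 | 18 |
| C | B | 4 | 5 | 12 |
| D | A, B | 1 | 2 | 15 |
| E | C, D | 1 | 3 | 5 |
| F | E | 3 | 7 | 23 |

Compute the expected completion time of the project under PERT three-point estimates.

30 days

te_A = (3 + 4·7 + 17)/6 = 48/6 = 8
te_B = (10 + 4·11 + 18)/6 = 72/6 = 12
te_C = (4 + 4·5 + 12)/6 = 36/6 = 6
te_D = (1 + 4·2 + 15)/6 = 24/6 = 4
te_E = (1 + 4·3 + 5)/6 = 18/6 = 3
te_F = (3 + 4·7 + 23)/6 = 54/6 = 9

Forward pass:
ES_A = 0; EF_A = 8
ES_B = 0; EF_B = 12
ES_C = 12; EF_C = 12+6 = 18
ES_D = max(EF_A=8, EF_B=12) = 12; EF_D = 12+4 = 16
ES_E = max(EF_C=18, EF_D=16) = 18; EF_E = 18+3 = 21
ES_F = 21; EF_F = 21+9 = 30
Expected project duration μ = 30 days. Critical path: B → C → E → F.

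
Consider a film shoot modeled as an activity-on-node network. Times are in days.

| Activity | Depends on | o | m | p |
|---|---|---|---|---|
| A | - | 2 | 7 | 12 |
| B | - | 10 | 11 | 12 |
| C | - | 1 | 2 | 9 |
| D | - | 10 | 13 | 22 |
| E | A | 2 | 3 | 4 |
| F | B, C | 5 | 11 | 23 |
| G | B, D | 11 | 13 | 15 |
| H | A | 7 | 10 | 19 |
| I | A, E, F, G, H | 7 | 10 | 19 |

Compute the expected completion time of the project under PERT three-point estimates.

te_A = (2 + 4·7 + 12)/6 = 42/6 = 7
te_B = (10 + 4·11 + 12)/6 = 66/6 = 11
te_C = (1 + 4·2 + 9)/6 = 18/6 = 3
te_D = (10 + 4·13 + 22)/6 = 84/6 = 14
te_E = (2 + 4·3 + 4)/6 = 18/6 = 3
te_F = (5 + 4·11 + 23)/6 = 72/6 = 12
te_G = (11 + 4·13 + 15)/6 = 78/6 = 13
te_H = (7 + 4·10 + 19)/6 = 66/6 = 11
te_I = (7 + 4·10 + 19)/6 = 66/6 = 11

Forward pass:
ES_A = 0; EF_A = 7
ES_B = 0; EF_B = 11
ES_C = 0; EF_C = 3
ES_D = 0; EF_D = 14
ES_E = 7; EF_E = 7+3 = 10
ES_F = max(EF_B=11, EF_C=3) = 11; EF_F = 11+12 = 23
ES_G = max(EF_B=11, EF_D=14) = 14; EF_G = 14+13 = 27
ES_H = 7; EF_H = 7+11 = 18
ES_I = max(EF_A=7, EF_E=10, EF_F=23, EF_G=27, EF_H=18) = 27; EF_I = 27+11 = 38
Expected project duration μ = 38 days. Critical path: D → G → I.

38 days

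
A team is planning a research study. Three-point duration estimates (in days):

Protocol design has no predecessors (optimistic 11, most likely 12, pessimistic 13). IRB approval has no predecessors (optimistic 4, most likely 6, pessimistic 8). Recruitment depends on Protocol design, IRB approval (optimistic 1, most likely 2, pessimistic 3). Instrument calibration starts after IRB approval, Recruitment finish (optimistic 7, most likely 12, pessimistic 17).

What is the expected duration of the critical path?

26 days

te_Protocol design = (11 + 4·12 + 13)/6 = 72/6 = 12
te_IRB approval = (4 + 4·6 + 8)/6 = 36/6 = 6
te_Recruitment = (1 + 4·2 + 3)/6 = 12/6 = 2
te_Instrument calibration = (7 + 4·12 + 17)/6 = 72/6 = 12

Forward pass:
ES_Protocol design = 0; EF_Protocol design = 12
ES_IRB approval = 0; EF_IRB approval = 6
ES_Recruitment = max(EF_Protocol design=12, EF_IRB approval=6) = 12; EF_Recruitment = 12+2 = 14
ES_Instrument calibration = max(EF_IRB approval=6, EF_Recruitment=14) = 14; EF_Instrument calibration = 14+12 = 26
Expected project duration μ = 26 days. Critical path: Protocol design → Recruitment → Instrument calibration.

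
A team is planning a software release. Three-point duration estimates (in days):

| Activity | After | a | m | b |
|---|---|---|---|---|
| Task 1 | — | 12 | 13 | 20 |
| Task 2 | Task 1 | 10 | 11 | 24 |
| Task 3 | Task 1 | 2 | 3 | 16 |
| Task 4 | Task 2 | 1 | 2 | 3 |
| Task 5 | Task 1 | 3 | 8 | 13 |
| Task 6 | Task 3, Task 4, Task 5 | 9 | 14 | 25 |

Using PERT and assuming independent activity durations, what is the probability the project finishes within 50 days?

0.943

te_Task 1 = (12 + 4·13 + 20)/6 = 84/6 = 14; σ²_Task 1 = ((20−12)/6)² = 1.778
te_Task 2 = (10 + 4·11 + 24)/6 = 78/6 = 13; σ²_Task 2 = ((24−10)/6)² = 5.444
te_Task 3 = (2 + 4·3 + 16)/6 = 30/6 = 5; σ²_Task 3 = ((16−2)/6)² = 5.444
te_Task 4 = (1 + 4·2 + 3)/6 = 12/6 = 2; σ²_Task 4 = ((3−1)/6)² = 0.111
te_Task 5 = (3 + 4·8 + 13)/6 = 48/6 = 8; σ²_Task 5 = ((13−3)/6)² = 2.778
te_Task 6 = (9 + 4·14 + 25)/6 = 90/6 = 15; σ²_Task 6 = ((25−9)/6)² = 7.111

Forward pass:
ES_Task 1 = 0; EF_Task 1 = 14
ES_Task 2 = 14; EF_Task 2 = 14+13 = 27
ES_Task 3 = 14; EF_Task 3 = 14+5 = 19
ES_Task 4 = 27; EF_Task 4 = 27+2 = 29
ES_Task 5 = 14; EF_Task 5 = 14+8 = 22
ES_Task 6 = max(EF_Task 3=19, EF_Task 4=29, EF_Task 5=22) = 29; EF_Task 6 = 29+15 = 44
Expected project duration μ = 44 days. Critical path: Task 1 → Task 2 → Task 4 → Task 6.

Variance along critical path = 1.778 + 5.444 + 0.111 + 7.111 = 14.444; σ = √14.444 = 3.801 days.
Z = (50 − 44) / 3.801 = 1.579
P(T ≤ 50) = Φ(1.579) ≈ 0.943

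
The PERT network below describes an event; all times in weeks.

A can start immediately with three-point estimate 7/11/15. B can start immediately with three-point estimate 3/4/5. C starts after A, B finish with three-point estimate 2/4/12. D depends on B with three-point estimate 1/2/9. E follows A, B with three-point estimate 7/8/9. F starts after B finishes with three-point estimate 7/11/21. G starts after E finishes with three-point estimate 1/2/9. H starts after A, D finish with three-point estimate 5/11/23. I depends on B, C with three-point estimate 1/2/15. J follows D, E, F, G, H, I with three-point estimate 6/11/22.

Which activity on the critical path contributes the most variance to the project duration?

H

te_A = (7 + 4·11 + 15)/6 = 66/6 = 11; σ²_A = ((15−7)/6)² = 1.778
te_B = (3 + 4·4 + 5)/6 = 24/6 = 4; σ²_B = ((5−3)/6)² = 0.111
te_C = (2 + 4·4 + 12)/6 = 30/6 = 5; σ²_C = ((12−2)/6)² = 2.778
te_D = (1 + 4·2 + 9)/6 = 18/6 = 3; σ²_D = ((9−1)/6)² = 1.778
te_E = (7 + 4·8 + 9)/6 = 48/6 = 8; σ²_E = ((9−7)/6)² = 0.111
te_F = (7 + 4·11 + 21)/6 = 72/6 = 12; σ²_F = ((21−7)/6)² = 5.444
te_G = (1 + 4·2 + 9)/6 = 18/6 = 3; σ²_G = ((9−1)/6)² = 1.778
te_H = (5 + 4·11 + 23)/6 = 72/6 = 12; σ²_H = ((23−5)/6)² = 9.000
te_I = (1 + 4·2 + 15)/6 = 24/6 = 4; σ²_I = ((15−1)/6)² = 5.444
te_J = (6 + 4·11 + 22)/6 = 72/6 = 12; σ²_J = ((22−6)/6)² = 7.111

Forward pass:
ES_A = 0; EF_A = 11
ES_B = 0; EF_B = 4
ES_C = max(EF_A=11, EF_B=4) = 11; EF_C = 11+5 = 16
ES_D = 4; EF_D = 4+3 = 7
ES_E = max(EF_A=11, EF_B=4) = 11; EF_E = 11+8 = 19
ES_F = 4; EF_F = 4+12 = 16
ES_G = 19; EF_G = 19+3 = 22
ES_H = max(EF_A=11, EF_D=7) = 11; EF_H = 11+12 = 23
ES_I = max(EF_B=4, EF_C=16) = 16; EF_I = 16+4 = 20
ES_J = max(EF_D=7, EF_E=19, EF_F=16, EF_G=22, EF_H=23, EF_I=20) = 23; EF_J = 23+12 = 35
Expected project duration μ = 35 weeks. Critical path: A → H → J.

Variances on critical path: σ²_A=1.778, σ²_H=9.000, σ²_J=7.111.
Largest is σ²_H = 9.000.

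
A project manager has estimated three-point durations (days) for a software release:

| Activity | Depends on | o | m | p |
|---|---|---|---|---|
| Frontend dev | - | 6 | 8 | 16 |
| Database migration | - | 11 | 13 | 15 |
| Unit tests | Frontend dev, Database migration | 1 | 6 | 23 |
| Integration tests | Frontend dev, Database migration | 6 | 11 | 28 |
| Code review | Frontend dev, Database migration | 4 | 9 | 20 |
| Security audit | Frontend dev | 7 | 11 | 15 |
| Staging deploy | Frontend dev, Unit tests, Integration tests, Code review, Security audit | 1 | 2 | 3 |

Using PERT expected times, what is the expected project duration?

28 days

te_Frontend dev = (6 + 4·8 + 16)/6 = 54/6 = 9
te_Database migration = (11 + 4·13 + 15)/6 = 78/6 = 13
te_Unit tests = (1 + 4·6 + 23)/6 = 48/6 = 8
te_Integration tests = (6 + 4·11 + 28)/6 = 78/6 = 13
te_Code review = (4 + 4·9 + 20)/6 = 60/6 = 10
te_Security audit = (7 + 4·11 + 15)/6 = 66/6 = 11
te_Staging deploy = (1 + 4·2 + 3)/6 = 12/6 = 2

Forward pass:
ES_Frontend dev = 0; EF_Frontend dev = 9
ES_Database migration = 0; EF_Database migration = 13
ES_Unit tests = max(EF_Frontend dev=9, EF_Database migration=13) = 13; EF_Unit tests = 13+8 = 21
ES_Integration tests = max(EF_Frontend dev=9, EF_Database migration=13) = 13; EF_Integration tests = 13+13 = 26
ES_Code review = max(EF_Frontend dev=9, EF_Database migration=13) = 13; EF_Code review = 13+10 = 23
ES_Security audit = 9; EF_Security audit = 9+11 = 20
ES_Staging deploy = max(EF_Frontend dev=9, EF_Unit tests=21, EF_Integration tests=26, EF_Code review=23, EF_Security audit=20) = 26; EF_Staging deploy = 26+2 = 28
Expected project duration μ = 28 days. Critical path: Database migration → Integration tests → Staging deploy.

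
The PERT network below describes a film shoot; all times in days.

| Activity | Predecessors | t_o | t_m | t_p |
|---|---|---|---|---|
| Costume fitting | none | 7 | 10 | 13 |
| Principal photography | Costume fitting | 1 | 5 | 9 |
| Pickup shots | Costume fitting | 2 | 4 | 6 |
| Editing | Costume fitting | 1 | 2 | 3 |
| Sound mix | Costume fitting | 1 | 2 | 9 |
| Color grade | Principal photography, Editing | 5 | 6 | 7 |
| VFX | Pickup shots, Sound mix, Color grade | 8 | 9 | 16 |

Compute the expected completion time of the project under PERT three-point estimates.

te_Costume fitting = (7 + 4·10 + 13)/6 = 60/6 = 10
te_Principal photography = (1 + 4·5 + 9)/6 = 30/6 = 5
te_Pickup shots = (2 + 4·4 + 6)/6 = 24/6 = 4
te_Editing = (1 + 4·2 + 3)/6 = 12/6 = 2
te_Sound mix = (1 + 4·2 + 9)/6 = 18/6 = 3
te_Color grade = (5 + 4·6 + 7)/6 = 36/6 = 6
te_VFX = (8 + 4·9 + 16)/6 = 60/6 = 10

Forward pass:
ES_Costume fitting = 0; EF_Costume fitting = 10
ES_Principal photography = 10; EF_Principal photography = 10+5 = 15
ES_Pickup shots = 10; EF_Pickup shots = 10+4 = 14
ES_Editing = 10; EF_Editing = 10+2 = 12
ES_Sound mix = 10; EF_Sound mix = 10+3 = 13
ES_Color grade = max(EF_Principal photography=15, EF_Editing=12) = 15; EF_Color grade = 15+6 = 21
ES_VFX = max(EF_Pickup shots=14, EF_Sound mix=13, EF_Color grade=21) = 21; EF_VFX = 21+10 = 31
Expected project duration μ = 31 days. Critical path: Costume fitting → Principal photography → Color grade → VFX.

31 days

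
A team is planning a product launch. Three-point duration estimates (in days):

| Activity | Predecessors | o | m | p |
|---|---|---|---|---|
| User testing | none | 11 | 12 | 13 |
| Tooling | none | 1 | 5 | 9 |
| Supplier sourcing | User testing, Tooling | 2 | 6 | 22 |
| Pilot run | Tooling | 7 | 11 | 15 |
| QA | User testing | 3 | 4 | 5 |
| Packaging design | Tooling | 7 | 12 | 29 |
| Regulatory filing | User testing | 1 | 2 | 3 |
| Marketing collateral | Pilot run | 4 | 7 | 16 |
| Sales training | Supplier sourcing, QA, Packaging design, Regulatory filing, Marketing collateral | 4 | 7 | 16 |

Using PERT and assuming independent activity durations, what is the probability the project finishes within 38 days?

0.961

te_User testing = (11 + 4·12 + 13)/6 = 72/6 = 12; σ²_User testing = ((13−11)/6)² = 0.111
te_Tooling = (1 + 4·5 + 9)/6 = 30/6 = 5; σ²_Tooling = ((9−1)/6)² = 1.778
te_Supplier sourcing = (2 + 4·6 + 22)/6 = 48/6 = 8; σ²_Supplier sourcing = ((22−2)/6)² = 11.111
te_Pilot run = (7 + 4·11 + 15)/6 = 66/6 = 11; σ²_Pilot run = ((15−7)/6)² = 1.778
te_QA = (3 + 4·4 + 5)/6 = 24/6 = 4; σ²_QA = ((5−3)/6)² = 0.111
te_Packaging design = (7 + 4·12 + 29)/6 = 84/6 = 14; σ²_Packaging design = ((29−7)/6)² = 13.444
te_Regulatory filing = (1 + 4·2 + 3)/6 = 12/6 = 2; σ²_Regulatory filing = ((3−1)/6)² = 0.111
te_Marketing collateral = (4 + 4·7 + 16)/6 = 48/6 = 8; σ²_Marketing collateral = ((16−4)/6)² = 4.000
te_Sales training = (4 + 4·7 + 16)/6 = 48/6 = 8; σ²_Sales training = ((16−4)/6)² = 4.000

Forward pass:
ES_User testing = 0; EF_User testing = 12
ES_Tooling = 0; EF_Tooling = 5
ES_Supplier sourcing = max(EF_User testing=12, EF_Tooling=5) = 12; EF_Supplier sourcing = 12+8 = 20
ES_Pilot run = 5; EF_Pilot run = 5+11 = 16
ES_QA = 12; EF_QA = 12+4 = 16
ES_Packaging design = 5; EF_Packaging design = 5+14 = 19
ES_Regulatory filing = 12; EF_Regulatory filing = 12+2 = 14
ES_Marketing collateral = 16; EF_Marketing collateral = 16+8 = 24
ES_Sales training = max(EF_Supplier sourcing=20, EF_QA=16, EF_Packaging design=19, EF_Regulatory filing=14, EF_Marketing collateral=24) = 24; EF_Sales training = 24+8 = 32
Expected project duration μ = 32 days. Critical path: Tooling → Pilot run → Marketing collateral → Sales training.

Variance along critical path = 1.778 + 1.778 + 4.000 + 4.000 = 11.556; σ = √11.556 = 3.399 days.
Z = (38 − 32) / 3.399 = 1.765
P(T ≤ 38) = Φ(1.765) ≈ 0.961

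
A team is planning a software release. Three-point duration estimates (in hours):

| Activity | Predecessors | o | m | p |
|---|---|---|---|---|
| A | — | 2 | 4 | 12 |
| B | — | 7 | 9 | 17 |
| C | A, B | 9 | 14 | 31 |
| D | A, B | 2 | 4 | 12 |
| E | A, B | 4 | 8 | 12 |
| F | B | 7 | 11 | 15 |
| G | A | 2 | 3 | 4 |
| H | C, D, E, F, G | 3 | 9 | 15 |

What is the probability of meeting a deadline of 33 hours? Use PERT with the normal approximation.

te_A = (2 + 4·4 + 12)/6 = 30/6 = 5; σ²_A = ((12−2)/6)² = 2.778
te_B = (7 + 4·9 + 17)/6 = 60/6 = 10; σ²_B = ((17−7)/6)² = 2.778
te_C = (9 + 4·14 + 31)/6 = 96/6 = 16; σ²_C = ((31−9)/6)² = 13.444
te_D = (2 + 4·4 + 12)/6 = 30/6 = 5; σ²_D = ((12−2)/6)² = 2.778
te_E = (4 + 4·8 + 12)/6 = 48/6 = 8; σ²_E = ((12−4)/6)² = 1.778
te_F = (7 + 4·11 + 15)/6 = 66/6 = 11; σ²_F = ((15−7)/6)² = 1.778
te_G = (2 + 4·3 + 4)/6 = 18/6 = 3; σ²_G = ((4−2)/6)² = 0.111
te_H = (3 + 4·9 + 15)/6 = 54/6 = 9; σ²_H = ((15−3)/6)² = 4.000

Forward pass:
ES_A = 0; EF_A = 5
ES_B = 0; EF_B = 10
ES_C = max(EF_A=5, EF_B=10) = 10; EF_C = 10+16 = 26
ES_D = max(EF_A=5, EF_B=10) = 10; EF_D = 10+5 = 15
ES_E = max(EF_A=5, EF_B=10) = 10; EF_E = 10+8 = 18
ES_F = 10; EF_F = 10+11 = 21
ES_G = 5; EF_G = 5+3 = 8
ES_H = max(EF_C=26, EF_D=15, EF_E=18, EF_F=21, EF_G=8) = 26; EF_H = 26+9 = 35
Expected project duration μ = 35 hours. Critical path: B → C → H.

Variance along critical path = 2.778 + 13.444 + 4.000 = 20.222; σ = √20.222 = 4.497 hours.
Z = (33 − 35) / 4.497 = -0.445
P(T ≤ 33) = Φ(-0.445) ≈ 0.328

0.328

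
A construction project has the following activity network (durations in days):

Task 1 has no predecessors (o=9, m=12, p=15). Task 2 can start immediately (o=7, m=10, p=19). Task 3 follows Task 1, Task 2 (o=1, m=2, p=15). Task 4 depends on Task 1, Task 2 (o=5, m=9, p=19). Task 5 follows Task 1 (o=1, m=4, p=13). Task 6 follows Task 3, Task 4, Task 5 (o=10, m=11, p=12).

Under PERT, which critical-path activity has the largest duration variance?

te_Task 1 = (9 + 4·12 + 15)/6 = 72/6 = 12; σ²_Task 1 = ((15−9)/6)² = 1.000
te_Task 2 = (7 + 4·10 + 19)/6 = 66/6 = 11; σ²_Task 2 = ((19−7)/6)² = 4.000
te_Task 3 = (1 + 4·2 + 15)/6 = 24/6 = 4; σ²_Task 3 = ((15−1)/6)² = 5.444
te_Task 4 = (5 + 4·9 + 19)/6 = 60/6 = 10; σ²_Task 4 = ((19−5)/6)² = 5.444
te_Task 5 = (1 + 4·4 + 13)/6 = 30/6 = 5; σ²_Task 5 = ((13−1)/6)² = 4.000
te_Task 6 = (10 + 4·11 + 12)/6 = 66/6 = 11; σ²_Task 6 = ((12−10)/6)² = 0.111

Forward pass:
ES_Task 1 = 0; EF_Task 1 = 12
ES_Task 2 = 0; EF_Task 2 = 11
ES_Task 3 = max(EF_Task 1=12, EF_Task 2=11) = 12; EF_Task 3 = 12+4 = 16
ES_Task 4 = max(EF_Task 1=12, EF_Task 2=11) = 12; EF_Task 4 = 12+10 = 22
ES_Task 5 = 12; EF_Task 5 = 12+5 = 17
ES_Task 6 = max(EF_Task 3=16, EF_Task 4=22, EF_Task 5=17) = 22; EF_Task 6 = 22+11 = 33
Expected project duration μ = 33 days. Critical path: Task 1 → Task 4 → Task 6.

Variances on critical path: σ²_Task 1=1.000, σ²_Task 4=5.444, σ²_Task 6=0.111.
Largest is σ²_Task 4 = 5.444.

Task 4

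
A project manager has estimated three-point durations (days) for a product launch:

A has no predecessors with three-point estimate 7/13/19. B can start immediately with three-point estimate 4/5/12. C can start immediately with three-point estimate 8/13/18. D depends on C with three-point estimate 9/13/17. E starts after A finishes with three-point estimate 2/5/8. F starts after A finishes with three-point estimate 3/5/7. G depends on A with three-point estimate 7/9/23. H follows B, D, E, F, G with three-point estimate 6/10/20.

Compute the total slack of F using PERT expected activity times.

8 days

te_A = (7 + 4·13 + 19)/6 = 78/6 = 13
te_B = (4 + 4·5 + 12)/6 = 36/6 = 6
te_C = (8 + 4·13 + 18)/6 = 78/6 = 13
te_D = (9 + 4·13 + 17)/6 = 78/6 = 13
te_E = (2 + 4·5 + 8)/6 = 30/6 = 5
te_F = (3 + 4·5 + 7)/6 = 30/6 = 5
te_G = (7 + 4·9 + 23)/6 = 66/6 = 11
te_H = (6 + 4·10 + 20)/6 = 66/6 = 11

Forward pass:
ES_A = 0; EF_A = 13
ES_B = 0; EF_B = 6
ES_C = 0; EF_C = 13
ES_D = 13; EF_D = 13+13 = 26
ES_E = 13; EF_E = 13+5 = 18
ES_F = 13; EF_F = 13+5 = 18
ES_G = 13; EF_G = 13+11 = 24
ES_H = max(EF_B=6, EF_D=26, EF_E=18, EF_F=18, EF_G=24) = 26; EF_H = 26+11 = 37
Expected project duration μ = 37 days. Critical path: C → D → H.

Backward pass:
LF_H = 37; LS_H = 37−11 = 26
LF_G = LS_H = 26; LS_G = 26−11 = 15
LF_F = LS_H = 26; LS_F = 26−5 = 21
LF_E = LS_H = 26; LS_E = 26−5 = 21
LF_D = LS_H = 26; LS_D = 26−13 = 13
LF_C = LS_D = 13; LS_C = 13−13 = 0
LF_B = LS_H = 26; LS_B = 26−6 = 20
LF_A = min(LS_E=21, LS_F=21, LS_G=15) = 15; LS_A = 15−13 = 2
Slack_F = LS_F − ES_F = 21 − 13 = 8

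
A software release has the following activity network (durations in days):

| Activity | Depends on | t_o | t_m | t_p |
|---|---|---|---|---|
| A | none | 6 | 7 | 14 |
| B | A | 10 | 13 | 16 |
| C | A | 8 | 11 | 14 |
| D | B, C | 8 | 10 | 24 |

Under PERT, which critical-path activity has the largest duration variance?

D

te_A = (6 + 4·7 + 14)/6 = 48/6 = 8; σ²_A = ((14−6)/6)² = 1.778
te_B = (10 + 4·13 + 16)/6 = 78/6 = 13; σ²_B = ((16−10)/6)² = 1.000
te_C = (8 + 4·11 + 14)/6 = 66/6 = 11; σ²_C = ((14−8)/6)² = 1.000
te_D = (8 + 4·10 + 24)/6 = 72/6 = 12; σ²_D = ((24−8)/6)² = 7.111

Forward pass:
ES_A = 0; EF_A = 8
ES_B = 8; EF_B = 8+13 = 21
ES_C = 8; EF_C = 8+11 = 19
ES_D = max(EF_B=21, EF_C=19) = 21; EF_D = 21+12 = 33
Expected project duration μ = 33 days. Critical path: A → B → D.

Variances on critical path: σ²_A=1.778, σ²_B=1.000, σ²_D=7.111.
Largest is σ²_D = 7.111.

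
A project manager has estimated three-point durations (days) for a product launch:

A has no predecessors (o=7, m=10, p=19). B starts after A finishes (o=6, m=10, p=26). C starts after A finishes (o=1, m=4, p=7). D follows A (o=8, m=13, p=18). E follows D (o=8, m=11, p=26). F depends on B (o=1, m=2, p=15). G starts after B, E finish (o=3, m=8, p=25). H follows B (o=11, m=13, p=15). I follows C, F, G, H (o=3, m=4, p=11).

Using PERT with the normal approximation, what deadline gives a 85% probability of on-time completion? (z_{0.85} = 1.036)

te_A = (7 + 4·10 + 19)/6 = 66/6 = 11; σ²_A = ((19−7)/6)² = 4.000
te_B = (6 + 4·10 + 26)/6 = 72/6 = 12; σ²_B = ((26−6)/6)² = 11.111
te_C = (1 + 4·4 + 7)/6 = 24/6 = 4; σ²_C = ((7−1)/6)² = 1.000
te_D = (8 + 4·13 + 18)/6 = 78/6 = 13; σ²_D = ((18−8)/6)² = 2.778
te_E = (8 + 4·11 + 26)/6 = 78/6 = 13; σ²_E = ((26−8)/6)² = 9.000
te_F = (1 + 4·2 + 15)/6 = 24/6 = 4; σ²_F = ((15−1)/6)² = 5.444
te_G = (3 + 4·8 + 25)/6 = 60/6 = 10; σ²_G = ((25−3)/6)² = 13.444
te_H = (11 + 4·13 + 15)/6 = 78/6 = 13; σ²_H = ((15−11)/6)² = 0.444
te_I = (3 + 4·4 + 11)/6 = 30/6 = 5; σ²_I = ((11−3)/6)² = 1.778

Forward pass:
ES_A = 0; EF_A = 11
ES_B = 11; EF_B = 11+12 = 23
ES_C = 11; EF_C = 11+4 = 15
ES_D = 11; EF_D = 11+13 = 24
ES_E = 24; EF_E = 24+13 = 37
ES_F = 23; EF_F = 23+4 = 27
ES_G = max(EF_B=23, EF_E=37) = 37; EF_G = 37+10 = 47
ES_H = 23; EF_H = 23+13 = 36
ES_I = max(EF_C=15, EF_F=27, EF_G=47, EF_H=36) = 47; EF_I = 47+5 = 52
Expected project duration μ = 52 days. Critical path: A → D → E → G → I.

Variance along critical path = 4.000 + 2.778 + 9.000 + 13.444 + 1.778 = 31.000; σ = 5.568 days.
D = μ + z·σ = 52 + 1.036·5.568 = 57.8 days

57.8 days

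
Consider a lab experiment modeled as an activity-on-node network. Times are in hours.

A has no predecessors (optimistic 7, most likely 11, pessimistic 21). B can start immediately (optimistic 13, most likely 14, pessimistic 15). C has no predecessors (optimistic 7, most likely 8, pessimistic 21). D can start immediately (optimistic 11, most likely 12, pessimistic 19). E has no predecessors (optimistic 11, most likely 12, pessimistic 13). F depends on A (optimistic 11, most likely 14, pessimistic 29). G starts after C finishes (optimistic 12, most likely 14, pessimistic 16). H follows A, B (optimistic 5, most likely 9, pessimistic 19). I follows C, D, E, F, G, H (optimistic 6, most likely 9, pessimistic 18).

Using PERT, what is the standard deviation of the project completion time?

te_A = (7 + 4·11 + 21)/6 = 72/6 = 12; σ²_A = ((21−7)/6)² = 5.444
te_B = (13 + 4·14 + 15)/6 = 84/6 = 14; σ²_B = ((15−13)/6)² = 0.111
te_C = (7 + 4·8 + 21)/6 = 60/6 = 10; σ²_C = ((21−7)/6)² = 5.444
te_D = (11 + 4·12 + 19)/6 = 78/6 = 13; σ²_D = ((19−11)/6)² = 1.778
te_E = (11 + 4·12 + 13)/6 = 72/6 = 12; σ²_E = ((13−11)/6)² = 0.111
te_F = (11 + 4·14 + 29)/6 = 96/6 = 16; σ²_F = ((29−11)/6)² = 9.000
te_G = (12 + 4·14 + 16)/6 = 84/6 = 14; σ²_G = ((16−12)/6)² = 0.444
te_H = (5 + 4·9 + 19)/6 = 60/6 = 10; σ²_H = ((19−5)/6)² = 5.444
te_I = (6 + 4·9 + 18)/6 = 60/6 = 10; σ²_I = ((18−6)/6)² = 4.000

Forward pass:
ES_A = 0; EF_A = 12
ES_B = 0; EF_B = 14
ES_C = 0; EF_C = 10
ES_D = 0; EF_D = 13
ES_E = 0; EF_E = 12
ES_F = 12; EF_F = 12+16 = 28
ES_G = 10; EF_G = 10+14 = 24
ES_H = max(EF_A=12, EF_B=14) = 14; EF_H = 14+10 = 24
ES_I = max(EF_C=10, EF_D=13, EF_E=12, EF_F=28, EF_G=24, EF_H=24) = 28; EF_I = 28+10 = 38
Expected project duration μ = 38 hours. Critical path: A → F → I.

Variance along critical path = 5.444 + 9.000 + 4.000 = 18.444
σ = √18.444 = 4.295 hours

4.29 hours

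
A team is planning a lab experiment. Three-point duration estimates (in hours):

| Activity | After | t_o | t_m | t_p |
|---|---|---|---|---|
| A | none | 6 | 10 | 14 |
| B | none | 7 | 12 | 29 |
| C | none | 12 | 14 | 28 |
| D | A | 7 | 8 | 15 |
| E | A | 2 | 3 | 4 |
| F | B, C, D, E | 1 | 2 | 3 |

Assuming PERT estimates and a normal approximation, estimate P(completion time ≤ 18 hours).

te_A = (6 + 4·10 + 14)/6 = 60/6 = 10; σ²_A = ((14−6)/6)² = 1.778
te_B = (7 + 4·12 + 29)/6 = 84/6 = 14; σ²_B = ((29−7)/6)² = 13.444
te_C = (12 + 4·14 + 28)/6 = 96/6 = 16; σ²_C = ((28−12)/6)² = 7.111
te_D = (7 + 4·8 + 15)/6 = 54/6 = 9; σ²_D = ((15−7)/6)² = 1.778
te_E = (2 + 4·3 + 4)/6 = 18/6 = 3; σ²_E = ((4−2)/6)² = 0.111
te_F = (1 + 4·2 + 3)/6 = 12/6 = 2; σ²_F = ((3−1)/6)² = 0.111

Forward pass:
ES_A = 0; EF_A = 10
ES_B = 0; EF_B = 14
ES_C = 0; EF_C = 16
ES_D = 10; EF_D = 10+9 = 19
ES_E = 10; EF_E = 10+3 = 13
ES_F = max(EF_B=14, EF_C=16, EF_D=19, EF_E=13) = 19; EF_F = 19+2 = 21
Expected project duration μ = 21 hours. Critical path: A → D → F.

Variance along critical path = 1.778 + 1.778 + 0.111 = 3.667; σ = √3.667 = 1.915 hours.
Z = (18 − 21) / 1.915 = -1.567
P(T ≤ 18) = Φ(-1.567) ≈ 0.059

0.059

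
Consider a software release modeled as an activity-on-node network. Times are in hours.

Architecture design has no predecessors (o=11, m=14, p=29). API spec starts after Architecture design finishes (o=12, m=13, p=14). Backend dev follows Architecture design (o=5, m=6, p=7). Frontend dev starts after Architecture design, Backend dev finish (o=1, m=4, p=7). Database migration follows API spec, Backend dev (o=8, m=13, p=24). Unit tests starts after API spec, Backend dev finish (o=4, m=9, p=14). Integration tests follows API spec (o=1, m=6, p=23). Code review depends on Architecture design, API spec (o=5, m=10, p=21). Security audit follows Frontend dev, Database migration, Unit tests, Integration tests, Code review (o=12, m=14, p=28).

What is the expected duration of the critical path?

59 hours

te_Architecture design = (11 + 4·14 + 29)/6 = 96/6 = 16
te_API spec = (12 + 4·13 + 14)/6 = 78/6 = 13
te_Backend dev = (5 + 4·6 + 7)/6 = 36/6 = 6
te_Frontend dev = (1 + 4·4 + 7)/6 = 24/6 = 4
te_Database migration = (8 + 4·13 + 24)/6 = 84/6 = 14
te_Unit tests = (4 + 4·9 + 14)/6 = 54/6 = 9
te_Integration tests = (1 + 4·6 + 23)/6 = 48/6 = 8
te_Code review = (5 + 4·10 + 21)/6 = 66/6 = 11
te_Security audit = (12 + 4·14 + 28)/6 = 96/6 = 16

Forward pass:
ES_Architecture design = 0; EF_Architecture design = 16
ES_API spec = 16; EF_API spec = 16+13 = 29
ES_Backend dev = 16; EF_Backend dev = 16+6 = 22
ES_Frontend dev = max(EF_Architecture design=16, EF_Backend dev=22) = 22; EF_Frontend dev = 22+4 = 26
ES_Database migration = max(EF_API spec=29, EF_Backend dev=22) = 29; EF_Database migration = 29+14 = 43
ES_Unit tests = max(EF_API spec=29, EF_Backend dev=22) = 29; EF_Unit tests = 29+9 = 38
ES_Integration tests = 29; EF_Integration tests = 29+8 = 37
ES_Code review = max(EF_Architecture design=16, EF_API spec=29) = 29; EF_Code review = 29+11 = 40
ES_Security audit = max(EF_Frontend dev=26, EF_Database migration=43, EF_Unit tests=38, EF_Integration tests=37, EF_Code review=40) = 43; EF_Security audit = 43+16 = 59
Expected project duration μ = 59 hours. Critical path: Architecture design → API spec → Database migration → Security audit.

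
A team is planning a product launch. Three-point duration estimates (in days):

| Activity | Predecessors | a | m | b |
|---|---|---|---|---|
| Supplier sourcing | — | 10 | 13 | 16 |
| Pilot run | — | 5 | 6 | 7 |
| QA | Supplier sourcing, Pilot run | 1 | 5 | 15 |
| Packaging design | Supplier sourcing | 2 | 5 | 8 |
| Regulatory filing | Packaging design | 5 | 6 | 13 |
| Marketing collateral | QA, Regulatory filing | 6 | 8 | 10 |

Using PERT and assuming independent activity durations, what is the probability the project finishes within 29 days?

0.026

te_Supplier sourcing = (10 + 4·13 + 16)/6 = 78/6 = 13; σ²_Supplier sourcing = ((16−10)/6)² = 1.000
te_Pilot run = (5 + 4·6 + 7)/6 = 36/6 = 6; σ²_Pilot run = ((7−5)/6)² = 0.111
te_QA = (1 + 4·5 + 15)/6 = 36/6 = 6; σ²_QA = ((15−1)/6)² = 5.444
te_Packaging design = (2 + 4·5 + 8)/6 = 30/6 = 5; σ²_Packaging design = ((8−2)/6)² = 1.000
te_Regulatory filing = (5 + 4·6 + 13)/6 = 42/6 = 7; σ²_Regulatory filing = ((13−5)/6)² = 1.778
te_Marketing collateral = (6 + 4·8 + 10)/6 = 48/6 = 8; σ²_Marketing collateral = ((10−6)/6)² = 0.444

Forward pass:
ES_Supplier sourcing = 0; EF_Supplier sourcing = 13
ES_Pilot run = 0; EF_Pilot run = 6
ES_QA = max(EF_Supplier sourcing=13, EF_Pilot run=6) = 13; EF_QA = 13+6 = 19
ES_Packaging design = 13; EF_Packaging design = 13+5 = 18
ES_Regulatory filing = 18; EF_Regulatory filing = 18+7 = 25
ES_Marketing collateral = max(EF_QA=19, EF_Regulatory filing=25) = 25; EF_Marketing collateral = 25+8 = 33
Expected project duration μ = 33 days. Critical path: Supplier sourcing → Packaging design → Regulatory filing → Marketing collateral.

Variance along critical path = 1.000 + 1.000 + 1.778 + 0.444 = 4.222; σ = √4.222 = 2.055 days.
Z = (29 − 33) / 2.055 = -1.947
P(T ≤ 29) = Φ(-1.947) ≈ 0.026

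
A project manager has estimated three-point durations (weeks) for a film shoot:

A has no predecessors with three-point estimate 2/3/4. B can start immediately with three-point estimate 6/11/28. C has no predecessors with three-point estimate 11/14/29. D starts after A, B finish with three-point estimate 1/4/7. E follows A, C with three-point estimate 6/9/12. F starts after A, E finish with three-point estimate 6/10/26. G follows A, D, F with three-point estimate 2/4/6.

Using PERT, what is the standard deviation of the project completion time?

4.64 weeks

te_A = (2 + 4·3 + 4)/6 = 18/6 = 3; σ²_A = ((4−2)/6)² = 0.111
te_B = (6 + 4·11 + 28)/6 = 78/6 = 13; σ²_B = ((28−6)/6)² = 13.444
te_C = (11 + 4·14 + 29)/6 = 96/6 = 16; σ²_C = ((29−11)/6)² = 9.000
te_D = (1 + 4·4 + 7)/6 = 24/6 = 4; σ²_D = ((7−1)/6)² = 1.000
te_E = (6 + 4·9 + 12)/6 = 54/6 = 9; σ²_E = ((12−6)/6)² = 1.000
te_F = (6 + 4·10 + 26)/6 = 72/6 = 12; σ²_F = ((26−6)/6)² = 11.111
te_G = (2 + 4·4 + 6)/6 = 24/6 = 4; σ²_G = ((6−2)/6)² = 0.444

Forward pass:
ES_A = 0; EF_A = 3
ES_B = 0; EF_B = 13
ES_C = 0; EF_C = 16
ES_D = max(EF_A=3, EF_B=13) = 13; EF_D = 13+4 = 17
ES_E = max(EF_A=3, EF_C=16) = 16; EF_E = 16+9 = 25
ES_F = max(EF_A=3, EF_E=25) = 25; EF_F = 25+12 = 37
ES_G = max(EF_A=3, EF_D=17, EF_F=37) = 37; EF_G = 37+4 = 41
Expected project duration μ = 41 weeks. Critical path: C → E → F → G.

Variance along critical path = 9.000 + 1.000 + 11.111 + 0.444 = 21.556
σ = √21.556 = 4.643 weeks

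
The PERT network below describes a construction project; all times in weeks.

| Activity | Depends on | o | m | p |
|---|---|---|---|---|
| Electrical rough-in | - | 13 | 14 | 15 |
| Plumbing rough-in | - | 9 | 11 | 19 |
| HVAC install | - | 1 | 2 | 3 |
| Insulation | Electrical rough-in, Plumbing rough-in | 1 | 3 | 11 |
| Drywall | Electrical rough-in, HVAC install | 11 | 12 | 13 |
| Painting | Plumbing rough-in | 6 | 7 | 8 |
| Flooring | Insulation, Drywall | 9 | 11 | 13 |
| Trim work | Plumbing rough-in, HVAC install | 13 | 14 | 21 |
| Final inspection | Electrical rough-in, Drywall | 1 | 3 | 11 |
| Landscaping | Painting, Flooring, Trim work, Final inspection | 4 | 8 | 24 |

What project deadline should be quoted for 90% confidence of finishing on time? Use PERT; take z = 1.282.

te_Electrical rough-in = (13 + 4·14 + 15)/6 = 84/6 = 14; σ²_Electrical rough-in = ((15−13)/6)² = 0.111
te_Plumbing rough-in = (9 + 4·11 + 19)/6 = 72/6 = 12; σ²_Plumbing rough-in = ((19−9)/6)² = 2.778
te_HVAC install = (1 + 4·2 + 3)/6 = 12/6 = 2; σ²_HVAC install = ((3−1)/6)² = 0.111
te_Insulation = (1 + 4·3 + 11)/6 = 24/6 = 4; σ²_Insulation = ((11−1)/6)² = 2.778
te_Drywall = (11 + 4·12 + 13)/6 = 72/6 = 12; σ²_Drywall = ((13−11)/6)² = 0.111
te_Painting = (6 + 4·7 + 8)/6 = 42/6 = 7; σ²_Painting = ((8−6)/6)² = 0.111
te_Flooring = (9 + 4·11 + 13)/6 = 66/6 = 11; σ²_Flooring = ((13−9)/6)² = 0.444
te_Trim work = (13 + 4·14 + 21)/6 = 90/6 = 15; σ²_Trim work = ((21−13)/6)² = 1.778
te_Final inspection = (1 + 4·3 + 11)/6 = 24/6 = 4; σ²_Final inspection = ((11−1)/6)² = 2.778
te_Landscaping = (4 + 4·8 + 24)/6 = 60/6 = 10; σ²_Landscaping = ((24−4)/6)² = 11.111

Forward pass:
ES_Electrical rough-in = 0; EF_Electrical rough-in = 14
ES_Plumbing rough-in = 0; EF_Plumbing rough-in = 12
ES_HVAC install = 0; EF_HVAC install = 2
ES_Insulation = max(EF_Electrical rough-in=14, EF_Plumbing rough-in=12) = 14; EF_Insulation = 14+4 = 18
ES_Drywall = max(EF_Electrical rough-in=14, EF_HVAC install=2) = 14; EF_Drywall = 14+12 = 26
ES_Painting = 12; EF_Painting = 12+7 = 19
ES_Flooring = max(EF_Insulation=18, EF_Drywall=26) = 26; EF_Flooring = 26+11 = 37
ES_Trim work = max(EF_Plumbing rough-in=12, EF_HVAC install=2) = 12; EF_Trim work = 12+15 = 27
ES_Final inspection = max(EF_Electrical rough-in=14, EF_Drywall=26) = 26; EF_Final inspection = 26+4 = 30
ES_Landscaping = max(EF_Painting=19, EF_Flooring=37, EF_Trim work=27, EF_Final inspection=30) = 37; EF_Landscaping = 37+10 = 47
Expected project duration μ = 47 weeks. Critical path: Electrical rough-in → Drywall → Flooring → Landscaping.

Variance along critical path = 0.111 + 0.111 + 0.444 + 11.111 = 11.778; σ = 3.432 weeks.
D = μ + z·σ = 47 + 1.282·3.432 = 51.4 weeks

51.4 weeks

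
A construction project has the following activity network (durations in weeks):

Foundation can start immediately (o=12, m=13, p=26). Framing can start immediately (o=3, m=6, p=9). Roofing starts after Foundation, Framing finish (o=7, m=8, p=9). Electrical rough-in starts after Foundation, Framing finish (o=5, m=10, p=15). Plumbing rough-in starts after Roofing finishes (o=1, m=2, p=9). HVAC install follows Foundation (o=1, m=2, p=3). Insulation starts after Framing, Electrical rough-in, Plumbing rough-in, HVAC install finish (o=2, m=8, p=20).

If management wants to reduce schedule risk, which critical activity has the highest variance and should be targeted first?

Insulation

te_Foundation = (12 + 4·13 + 26)/6 = 90/6 = 15; σ²_Foundation = ((26−12)/6)² = 5.444
te_Framing = (3 + 4·6 + 9)/6 = 36/6 = 6; σ²_Framing = ((9−3)/6)² = 1.000
te_Roofing = (7 + 4·8 + 9)/6 = 48/6 = 8; σ²_Roofing = ((9−7)/6)² = 0.111
te_Electrical rough-in = (5 + 4·10 + 15)/6 = 60/6 = 10; σ²_Electrical rough-in = ((15−5)/6)² = 2.778
te_Plumbing rough-in = (1 + 4·2 + 9)/6 = 18/6 = 3; σ²_Plumbing rough-in = ((9−1)/6)² = 1.778
te_HVAC install = (1 + 4·2 + 3)/6 = 12/6 = 2; σ²_HVAC install = ((3−1)/6)² = 0.111
te_Insulation = (2 + 4·8 + 20)/6 = 54/6 = 9; σ²_Insulation = ((20−2)/6)² = 9.000

Forward pass:
ES_Foundation = 0; EF_Foundation = 15
ES_Framing = 0; EF_Framing = 6
ES_Roofing = max(EF_Foundation=15, EF_Framing=6) = 15; EF_Roofing = 15+8 = 23
ES_Electrical rough-in = max(EF_Foundation=15, EF_Framing=6) = 15; EF_Electrical rough-in = 15+10 = 25
ES_Plumbing rough-in = 23; EF_Plumbing rough-in = 23+3 = 26
ES_HVAC install = 15; EF_HVAC install = 15+2 = 17
ES_Insulation = max(EF_Framing=6, EF_Electrical rough-in=25, EF_Plumbing rough-in=26, EF_HVAC install=17) = 26; EF_Insulation = 26+9 = 35
Expected project duration μ = 35 weeks. Critical path: Foundation → Roofing → Plumbing rough-in → Insulation.

Variances on critical path: σ²_Foundation=5.444, σ²_Roofing=0.111, σ²_Plumbing rough-in=1.778, σ²_Insulation=9.000.
Largest is σ²_Insulation = 9.000.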